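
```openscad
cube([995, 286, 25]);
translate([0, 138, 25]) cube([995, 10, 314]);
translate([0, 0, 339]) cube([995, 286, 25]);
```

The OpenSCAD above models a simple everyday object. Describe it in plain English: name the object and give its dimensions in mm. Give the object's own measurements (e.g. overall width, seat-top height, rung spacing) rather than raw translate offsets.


An I-beam lying along x, 995 mm long. Overall section height 364 mm. Two flanges 286 mm wide (y) and 25 mm thick, one on the floor and one at the top; a web 10 mm thick runs between them, centred on the flange width.


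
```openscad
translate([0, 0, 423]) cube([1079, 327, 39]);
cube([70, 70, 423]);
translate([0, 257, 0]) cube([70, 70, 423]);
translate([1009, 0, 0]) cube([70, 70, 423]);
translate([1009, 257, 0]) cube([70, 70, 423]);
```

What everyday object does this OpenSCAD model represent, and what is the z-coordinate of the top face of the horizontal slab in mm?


A bench. The seat-top height is 462 mm.

A long slab on four corner posts — a bench. The slab sits at z = 423 with thickness 39, so the top is 423 + 39 = 462 mm.


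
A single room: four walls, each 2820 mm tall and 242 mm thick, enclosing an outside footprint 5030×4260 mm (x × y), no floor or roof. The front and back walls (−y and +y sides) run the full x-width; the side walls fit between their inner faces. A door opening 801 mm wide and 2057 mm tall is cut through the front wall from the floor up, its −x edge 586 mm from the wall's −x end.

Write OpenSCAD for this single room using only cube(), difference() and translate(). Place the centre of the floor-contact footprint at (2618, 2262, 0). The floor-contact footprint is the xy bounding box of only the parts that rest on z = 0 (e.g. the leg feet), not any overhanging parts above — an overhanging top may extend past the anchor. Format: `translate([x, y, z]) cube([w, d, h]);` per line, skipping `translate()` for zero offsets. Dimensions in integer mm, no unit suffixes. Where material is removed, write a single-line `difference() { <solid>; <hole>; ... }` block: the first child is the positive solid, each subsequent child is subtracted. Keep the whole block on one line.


difference() { translate([103, 132, 0]) cube([5030, 242, 2820]); translate([689, 132, 0]) cube([801, 242, 2057]); }
translate([103, 4150, 0]) cube([5030, 242, 2820]);
translate([103, 374, 0]) cube([242, 3776, 2820]);
translate([4891, 374, 0]) cube([242, 3776, 2820]);


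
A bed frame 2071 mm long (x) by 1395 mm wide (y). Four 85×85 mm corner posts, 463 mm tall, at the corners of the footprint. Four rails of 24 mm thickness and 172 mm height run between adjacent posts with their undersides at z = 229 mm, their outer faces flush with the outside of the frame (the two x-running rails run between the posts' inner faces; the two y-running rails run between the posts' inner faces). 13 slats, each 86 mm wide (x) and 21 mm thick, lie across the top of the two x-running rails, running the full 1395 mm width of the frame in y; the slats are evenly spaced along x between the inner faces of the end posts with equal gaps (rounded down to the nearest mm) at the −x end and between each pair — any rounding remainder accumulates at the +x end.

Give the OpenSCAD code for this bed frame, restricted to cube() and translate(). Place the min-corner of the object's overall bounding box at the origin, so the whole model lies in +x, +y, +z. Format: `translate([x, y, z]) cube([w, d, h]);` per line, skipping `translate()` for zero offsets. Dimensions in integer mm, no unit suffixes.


cube([85, 85, 463]);
translate([0, 1310, 0]) cube([85, 85, 463]);
translate([1986, 0, 0]) cube([85, 85, 463]);
translate([1986, 1310, 0]) cube([85, 85, 463]);
translate([85, 0, 229]) cube([1901, 24, 172]);
translate([85, 1371, 229]) cube([1901, 24, 172]);
translate([0, 85, 229]) cube([24, 1225, 172]);
translate([2047, 85, 229]) cube([24, 1225, 172]);
translate([140, 0, 401]) cube([86, 1395, 21]);
translate([281, 0, 401]) cube([86, 1395, 21]);
translate([422, 0, 401]) cube([86, 1395, 21]);
translate([563, 0, 401]) cube([86, 1395, 21]);
translate([704, 0, 401]) cube([86, 1395, 21]);
translate([845, 0, 401]) cube([86, 1395, 21]);
translate([986, 0, 401]) cube([86, 1395, 21]);
translate([1127, 0, 401]) cube([86, 1395, 21]);
translate([1268, 0, 401]) cube([86, 1395, 21]);
translate([1409, 0, 401]) cube([86, 1395, 21]);
translate([1550, 0, 401]) cube([86, 1395, 21]);
translate([1691, 0, 401]) cube([86, 1395, 21]);
translate([1832, 0, 401]) cube([86, 1395, 21]);


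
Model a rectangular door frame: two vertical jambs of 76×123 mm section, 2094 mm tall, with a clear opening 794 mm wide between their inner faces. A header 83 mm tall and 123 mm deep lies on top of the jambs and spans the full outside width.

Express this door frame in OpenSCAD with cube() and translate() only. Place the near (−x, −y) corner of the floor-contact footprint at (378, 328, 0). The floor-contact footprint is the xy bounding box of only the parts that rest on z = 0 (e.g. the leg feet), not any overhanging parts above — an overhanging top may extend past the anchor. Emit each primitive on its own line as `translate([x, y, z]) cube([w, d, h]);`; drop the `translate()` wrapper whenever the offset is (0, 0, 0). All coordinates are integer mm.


translate([378, 328, 0]) cube([76, 123, 2094]);
translate([1248, 328, 0]) cube([76, 123, 2094]);
translate([378, 328, 2094]) cube([946, 123, 83]);


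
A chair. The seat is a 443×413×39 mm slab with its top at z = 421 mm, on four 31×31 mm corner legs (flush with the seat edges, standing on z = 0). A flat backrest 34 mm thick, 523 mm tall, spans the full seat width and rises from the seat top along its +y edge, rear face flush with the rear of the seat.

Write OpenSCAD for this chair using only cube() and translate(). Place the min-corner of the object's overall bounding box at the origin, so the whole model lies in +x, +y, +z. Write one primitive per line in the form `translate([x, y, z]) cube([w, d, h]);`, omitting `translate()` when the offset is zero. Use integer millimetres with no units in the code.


translate([0, 0, 382]) cube([443, 413, 39]);
cube([31, 31, 382]);
translate([412, 0, 0]) cube([31, 31, 382]);
translate([0, 382, 0]) cube([31, 31, 382]);
translate([412, 382, 0]) cube([31, 31, 382]);
translate([0, 379, 421]) cube([443, 34, 523]);


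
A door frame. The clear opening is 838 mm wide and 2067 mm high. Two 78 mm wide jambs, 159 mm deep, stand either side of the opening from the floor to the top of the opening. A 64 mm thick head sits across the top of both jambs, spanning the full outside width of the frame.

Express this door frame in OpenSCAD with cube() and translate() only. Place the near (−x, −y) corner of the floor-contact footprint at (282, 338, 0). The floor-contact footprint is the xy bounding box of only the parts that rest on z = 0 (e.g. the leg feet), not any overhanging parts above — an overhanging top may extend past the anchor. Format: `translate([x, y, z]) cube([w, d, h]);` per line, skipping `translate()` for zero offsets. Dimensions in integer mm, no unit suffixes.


translate([282, 338, 0]) cube([78, 159, 2067]);
translate([1198, 338, 0]) cube([78, 159, 2067]);
translate([282, 338, 2067]) cube([994, 159, 64]);


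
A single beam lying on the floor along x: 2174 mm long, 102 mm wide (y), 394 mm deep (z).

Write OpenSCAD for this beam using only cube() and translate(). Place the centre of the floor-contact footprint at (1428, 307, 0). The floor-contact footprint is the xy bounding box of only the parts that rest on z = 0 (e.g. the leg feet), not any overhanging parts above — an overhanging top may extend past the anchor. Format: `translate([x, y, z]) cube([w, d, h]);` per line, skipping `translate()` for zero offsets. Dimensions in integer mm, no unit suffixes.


translate([341, 256, 0]) cube([2174, 102, 394]);


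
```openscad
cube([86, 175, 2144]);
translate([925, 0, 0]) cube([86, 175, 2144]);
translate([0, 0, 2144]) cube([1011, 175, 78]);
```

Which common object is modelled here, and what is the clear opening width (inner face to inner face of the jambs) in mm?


A door frame. The clear opening width is 839 mm.

Two 2144 mm tall posts with a header on top — a door frame. The left jamb is 86 mm wide at x = 0; the right jamb starts at x = 925. The clear opening is 925 − 86 = 839 mm.


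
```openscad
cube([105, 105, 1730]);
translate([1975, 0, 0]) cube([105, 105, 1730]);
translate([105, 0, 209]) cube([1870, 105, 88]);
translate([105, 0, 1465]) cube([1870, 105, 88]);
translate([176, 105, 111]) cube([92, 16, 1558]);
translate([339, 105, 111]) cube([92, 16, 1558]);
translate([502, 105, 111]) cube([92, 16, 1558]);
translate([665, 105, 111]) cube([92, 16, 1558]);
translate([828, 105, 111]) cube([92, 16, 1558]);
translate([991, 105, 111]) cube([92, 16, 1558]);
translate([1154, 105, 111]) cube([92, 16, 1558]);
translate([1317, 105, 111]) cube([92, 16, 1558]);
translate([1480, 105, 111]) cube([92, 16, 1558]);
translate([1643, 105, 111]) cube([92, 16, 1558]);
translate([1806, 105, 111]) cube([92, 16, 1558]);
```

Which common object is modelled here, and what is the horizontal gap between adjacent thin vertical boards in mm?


A fence section. The picket gap is 71 mm.

Two posts, two rails, 11 pickets — a fence section. Span 1870 mm holds 11 pickets of 92 mm with 12 equal gaps: ⌊(1870 − 11·92) / 12⌋ = 71 mm.


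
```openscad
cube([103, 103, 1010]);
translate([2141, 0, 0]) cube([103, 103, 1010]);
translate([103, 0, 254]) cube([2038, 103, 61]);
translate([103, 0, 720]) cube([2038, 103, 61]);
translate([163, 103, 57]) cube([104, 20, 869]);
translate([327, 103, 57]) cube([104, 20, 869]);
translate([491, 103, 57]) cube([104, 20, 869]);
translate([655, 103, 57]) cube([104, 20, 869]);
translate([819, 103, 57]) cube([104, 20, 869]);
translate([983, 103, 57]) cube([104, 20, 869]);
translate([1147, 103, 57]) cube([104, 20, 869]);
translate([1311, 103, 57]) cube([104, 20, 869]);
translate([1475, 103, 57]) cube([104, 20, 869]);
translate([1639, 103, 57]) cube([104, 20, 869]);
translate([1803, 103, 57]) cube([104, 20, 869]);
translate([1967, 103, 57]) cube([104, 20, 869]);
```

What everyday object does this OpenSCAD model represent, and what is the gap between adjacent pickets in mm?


A fence section. The picket gap is 60 mm.

Two posts, two rails, 12 pickets — a fence section. Span 2038 mm holds 12 pickets of 104 mm with 13 equal gaps: ⌊(2038 − 12·104) / 13⌋ = 60 mm.


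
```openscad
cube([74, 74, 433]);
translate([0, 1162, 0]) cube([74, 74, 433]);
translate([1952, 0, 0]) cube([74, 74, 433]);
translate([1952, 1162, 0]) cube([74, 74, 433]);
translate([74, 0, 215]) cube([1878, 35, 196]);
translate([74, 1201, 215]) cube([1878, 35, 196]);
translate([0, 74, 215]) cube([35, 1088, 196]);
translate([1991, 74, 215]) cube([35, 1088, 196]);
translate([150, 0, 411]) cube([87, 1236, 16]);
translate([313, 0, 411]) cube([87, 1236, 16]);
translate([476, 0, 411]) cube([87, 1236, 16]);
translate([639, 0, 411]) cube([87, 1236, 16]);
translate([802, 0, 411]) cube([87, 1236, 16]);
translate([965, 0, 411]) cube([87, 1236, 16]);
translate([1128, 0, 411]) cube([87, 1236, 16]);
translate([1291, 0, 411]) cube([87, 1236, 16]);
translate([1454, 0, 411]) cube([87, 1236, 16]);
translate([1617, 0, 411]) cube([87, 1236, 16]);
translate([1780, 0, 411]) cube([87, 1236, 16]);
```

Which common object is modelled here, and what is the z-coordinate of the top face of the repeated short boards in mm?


A bed frame. The slat-top height is 427 mm.

Four posts, four rails, and a row of slats — a bed frame. Slats sit on the rails at z = 215 + 196 = 411; with slat thickness 16, the top is 427 mm.


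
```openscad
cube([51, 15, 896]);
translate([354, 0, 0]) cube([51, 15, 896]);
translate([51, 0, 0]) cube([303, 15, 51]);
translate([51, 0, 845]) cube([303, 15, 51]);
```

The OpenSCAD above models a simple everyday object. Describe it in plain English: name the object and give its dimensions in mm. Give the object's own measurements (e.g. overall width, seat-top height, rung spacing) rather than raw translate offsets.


A rectangular picture frame lying in the x–z plane (depth along y). The opening is 303 mm wide (x) by 794 mm tall (z), surrounded by a border 51 mm wide on all four sides. The frame is 15 mm deep and is made of two full-height vertical stiles with two horizontal rails fitted between them.


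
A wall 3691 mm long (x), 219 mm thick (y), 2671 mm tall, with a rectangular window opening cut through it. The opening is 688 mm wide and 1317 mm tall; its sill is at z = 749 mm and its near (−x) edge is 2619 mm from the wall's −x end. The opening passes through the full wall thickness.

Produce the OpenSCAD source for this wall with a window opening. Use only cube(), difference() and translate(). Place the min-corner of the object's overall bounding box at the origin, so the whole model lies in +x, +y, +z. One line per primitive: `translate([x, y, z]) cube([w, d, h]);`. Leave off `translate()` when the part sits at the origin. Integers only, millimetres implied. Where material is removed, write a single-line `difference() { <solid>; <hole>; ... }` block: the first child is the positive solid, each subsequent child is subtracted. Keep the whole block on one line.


difference() { cube([3691, 219, 2671]); translate([2619, 0, 749]) cube([688, 219, 1317]); }


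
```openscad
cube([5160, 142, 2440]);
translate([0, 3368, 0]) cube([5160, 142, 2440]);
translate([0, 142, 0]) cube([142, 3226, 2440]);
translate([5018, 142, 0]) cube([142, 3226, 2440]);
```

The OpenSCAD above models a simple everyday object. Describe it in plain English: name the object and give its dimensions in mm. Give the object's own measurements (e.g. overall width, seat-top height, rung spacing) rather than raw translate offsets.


The wall frame of a small rectangular building: four walls, each 2440 mm tall and 142 mm thick, enclosing a footprint 5160 mm (x) by 3510 mm (y) outside-to-outside, with no floor or roof. The front and back walls (the −y and +y sides) span the full width; the two side walls fit between them.


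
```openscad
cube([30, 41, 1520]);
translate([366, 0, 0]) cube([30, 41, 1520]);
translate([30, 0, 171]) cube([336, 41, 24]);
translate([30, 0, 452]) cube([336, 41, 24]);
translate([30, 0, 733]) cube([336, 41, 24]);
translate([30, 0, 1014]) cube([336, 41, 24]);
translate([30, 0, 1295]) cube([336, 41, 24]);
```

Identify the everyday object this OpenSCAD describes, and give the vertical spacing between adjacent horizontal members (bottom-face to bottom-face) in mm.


A ladder. The rung spacing is 281 mm.

Two tall 30×41 posts with 5 short bars between them — a ladder. Adjacent rungs sit at z = 171 and z = 452, so the spacing is 452 − 171 = 281 mm.


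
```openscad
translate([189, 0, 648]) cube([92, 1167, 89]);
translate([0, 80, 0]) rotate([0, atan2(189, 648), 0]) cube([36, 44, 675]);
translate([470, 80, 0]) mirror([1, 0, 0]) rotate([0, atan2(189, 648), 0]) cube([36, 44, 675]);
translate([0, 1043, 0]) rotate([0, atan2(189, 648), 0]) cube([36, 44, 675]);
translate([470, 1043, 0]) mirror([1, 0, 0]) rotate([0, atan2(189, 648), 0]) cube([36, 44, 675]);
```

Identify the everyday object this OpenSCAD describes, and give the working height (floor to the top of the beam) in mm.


A sawhorse. The overall height is 737 mm.

A beam across two mirrored pairs of raked legs — a sawhorse. The beam's underside is at z = 648 (matching the legs' vertical rise in atan2(189, 648)) and the beam is 89 mm tall, so its top is at 648 + 89 = 737 mm. The raked legs top out at the beam's underside, so that is the highest point.


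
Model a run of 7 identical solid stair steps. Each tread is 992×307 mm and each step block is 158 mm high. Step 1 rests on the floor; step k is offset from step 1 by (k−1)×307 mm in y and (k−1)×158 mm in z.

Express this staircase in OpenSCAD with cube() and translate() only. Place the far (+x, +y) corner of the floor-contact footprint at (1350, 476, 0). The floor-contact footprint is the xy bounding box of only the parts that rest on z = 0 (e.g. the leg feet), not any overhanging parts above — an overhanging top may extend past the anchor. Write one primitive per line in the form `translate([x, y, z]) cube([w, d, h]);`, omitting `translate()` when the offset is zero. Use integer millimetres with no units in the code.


translate([358, 169, 0]) cube([992, 307, 158]);
translate([358, 476, 158]) cube([992, 307, 158]);
translate([358, 783, 316]) cube([992, 307, 158]);
translate([358, 1090, 474]) cube([992, 307, 158]);
translate([358, 1397, 632]) cube([992, 307, 158]);
translate([358, 1704, 790]) cube([992, 307, 158]);
translate([358, 2011, 948]) cube([992, 307, 158]);


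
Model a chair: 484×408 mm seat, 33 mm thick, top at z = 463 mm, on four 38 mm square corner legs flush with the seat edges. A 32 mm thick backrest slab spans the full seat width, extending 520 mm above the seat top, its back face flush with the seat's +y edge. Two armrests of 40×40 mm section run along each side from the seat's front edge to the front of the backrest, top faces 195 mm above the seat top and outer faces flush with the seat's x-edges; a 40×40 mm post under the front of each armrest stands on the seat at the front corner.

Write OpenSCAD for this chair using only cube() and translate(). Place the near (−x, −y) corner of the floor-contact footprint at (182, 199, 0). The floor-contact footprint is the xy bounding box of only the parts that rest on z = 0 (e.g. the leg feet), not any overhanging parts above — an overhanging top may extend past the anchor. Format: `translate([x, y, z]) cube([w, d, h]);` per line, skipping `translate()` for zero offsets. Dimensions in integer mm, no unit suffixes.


// leg_h = 463 - 33 = 430
// arm post h = 195 - 40 = 155
translate([182, 199, 430]) cube([484, 408, 33]);
translate([182, 199, 0]) cube([38, 38, 430]);
translate([628, 199, 0]) cube([38, 38, 430]);
translate([182, 569, 0]) cube([38, 38, 430]);
translate([628, 569, 0]) cube([38, 38, 430]);
translate([182, 575, 463]) cube([484, 32, 520]);
translate([182, 199, 618]) cube([40, 376, 40]);
translate([626, 199, 618]) cube([40, 376, 40]);
translate([182, 199, 463]) cube([40, 40, 155]);
translate([626, 199, 463]) cube([40, 40, 155]);


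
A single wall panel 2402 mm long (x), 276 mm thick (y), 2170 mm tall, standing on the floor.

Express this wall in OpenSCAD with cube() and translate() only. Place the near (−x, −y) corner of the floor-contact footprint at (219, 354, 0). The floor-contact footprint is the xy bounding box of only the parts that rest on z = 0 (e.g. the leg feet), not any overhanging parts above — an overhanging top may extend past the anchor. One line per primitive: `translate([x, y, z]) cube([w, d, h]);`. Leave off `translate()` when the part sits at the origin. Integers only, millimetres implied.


translate([219, 354, 0]) cube([2402, 276, 2170]);


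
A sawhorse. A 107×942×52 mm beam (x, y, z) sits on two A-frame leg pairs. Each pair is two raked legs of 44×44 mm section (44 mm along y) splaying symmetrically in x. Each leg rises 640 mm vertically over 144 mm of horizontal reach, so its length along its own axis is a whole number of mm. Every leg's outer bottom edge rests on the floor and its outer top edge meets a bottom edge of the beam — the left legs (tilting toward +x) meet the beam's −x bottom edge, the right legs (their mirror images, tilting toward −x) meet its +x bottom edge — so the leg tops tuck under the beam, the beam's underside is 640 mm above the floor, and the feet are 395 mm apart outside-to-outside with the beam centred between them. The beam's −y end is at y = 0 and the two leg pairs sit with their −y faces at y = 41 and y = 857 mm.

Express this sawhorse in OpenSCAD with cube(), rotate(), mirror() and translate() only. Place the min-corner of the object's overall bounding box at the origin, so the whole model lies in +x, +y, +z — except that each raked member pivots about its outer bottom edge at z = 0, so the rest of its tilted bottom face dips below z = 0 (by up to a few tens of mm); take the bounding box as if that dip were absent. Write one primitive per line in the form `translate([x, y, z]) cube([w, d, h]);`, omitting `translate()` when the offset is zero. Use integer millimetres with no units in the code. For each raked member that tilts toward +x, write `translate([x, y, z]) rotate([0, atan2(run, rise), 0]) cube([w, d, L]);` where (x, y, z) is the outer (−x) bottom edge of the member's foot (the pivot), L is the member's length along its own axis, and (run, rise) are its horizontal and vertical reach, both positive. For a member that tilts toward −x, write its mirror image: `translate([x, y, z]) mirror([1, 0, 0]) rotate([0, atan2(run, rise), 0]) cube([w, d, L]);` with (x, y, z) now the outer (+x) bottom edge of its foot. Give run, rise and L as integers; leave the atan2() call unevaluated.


translate([144, 0, 640]) cube([107, 942, 52]);
translate([0, 41, 0]) rotate([0, atan2(144, 640), 0]) cube([44, 44, 656]);
translate([395, 41, 0]) mirror([1, 0, 0]) rotate([0, atan2(144, 640), 0]) cube([44, 44, 656]);
translate([0, 857, 0]) rotate([0, atan2(144, 640), 0]) cube([44, 44, 656]);
translate([395, 857, 0]) mirror([1, 0, 0]) rotate([0, atan2(144, 640), 0]) cube([44, 44, 656]);


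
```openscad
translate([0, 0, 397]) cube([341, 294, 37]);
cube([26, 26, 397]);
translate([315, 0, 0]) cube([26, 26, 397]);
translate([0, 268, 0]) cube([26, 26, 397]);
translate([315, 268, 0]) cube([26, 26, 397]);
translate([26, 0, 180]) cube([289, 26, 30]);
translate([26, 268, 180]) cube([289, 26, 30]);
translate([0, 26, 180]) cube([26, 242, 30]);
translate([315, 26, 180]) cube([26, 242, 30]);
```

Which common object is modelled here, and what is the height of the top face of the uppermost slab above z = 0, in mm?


A stool. The seat height is 434 mm.

A 341×294×37 slab at z = 397 on four corner posts — a stool. The seat top is 397 + 37 = 434 mm.


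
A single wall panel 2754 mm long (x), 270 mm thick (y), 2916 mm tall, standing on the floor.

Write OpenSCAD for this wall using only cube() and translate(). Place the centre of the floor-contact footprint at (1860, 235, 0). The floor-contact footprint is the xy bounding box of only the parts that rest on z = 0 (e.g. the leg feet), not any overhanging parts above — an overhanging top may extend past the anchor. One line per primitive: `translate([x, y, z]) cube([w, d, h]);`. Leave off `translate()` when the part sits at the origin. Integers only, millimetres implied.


translate([483, 100, 0]) cube([2754, 270, 2916]);


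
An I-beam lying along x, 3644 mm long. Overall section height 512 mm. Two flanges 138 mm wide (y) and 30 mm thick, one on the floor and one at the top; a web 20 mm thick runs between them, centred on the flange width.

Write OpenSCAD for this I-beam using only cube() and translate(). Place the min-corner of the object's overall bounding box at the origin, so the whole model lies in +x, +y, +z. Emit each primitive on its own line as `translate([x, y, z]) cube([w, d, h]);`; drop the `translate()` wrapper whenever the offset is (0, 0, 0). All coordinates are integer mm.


cube([3644, 138, 30]);
translate([0, 59, 30]) cube([3644, 20, 452]);
translate([0, 0, 482]) cube([3644, 138, 30]);


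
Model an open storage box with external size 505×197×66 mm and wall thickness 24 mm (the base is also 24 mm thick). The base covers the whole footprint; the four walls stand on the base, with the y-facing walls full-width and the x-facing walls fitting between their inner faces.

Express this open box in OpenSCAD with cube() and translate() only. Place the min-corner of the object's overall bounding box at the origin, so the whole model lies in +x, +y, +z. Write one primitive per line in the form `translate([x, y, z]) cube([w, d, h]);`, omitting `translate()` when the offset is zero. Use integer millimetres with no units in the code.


cube([505, 197, 24]);
translate([0, 0, 24]) cube([505, 24, 42]);
translate([0, 173, 24]) cube([505, 24, 42]);
translate([0, 24, 24]) cube([24, 149, 42]);
translate([481, 24, 24]) cube([24, 149, 42]);


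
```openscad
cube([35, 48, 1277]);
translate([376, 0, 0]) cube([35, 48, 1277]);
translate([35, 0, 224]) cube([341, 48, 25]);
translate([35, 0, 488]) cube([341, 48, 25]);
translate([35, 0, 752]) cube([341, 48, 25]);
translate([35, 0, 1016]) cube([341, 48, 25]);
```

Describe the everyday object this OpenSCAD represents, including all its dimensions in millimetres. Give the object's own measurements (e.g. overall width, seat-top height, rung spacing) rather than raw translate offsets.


A straight ladder. Two 35×48 mm vertical rails, 1277 mm tall, stand 411 mm apart (outside-to-outside) with their front faces coplanar on the −y side. 4 rungs, each 48 mm deep and 25 mm tall, span between the inner faces of the rails, front faces flush with the rails. The lowest rung's underside is at z = 224 mm and rungs are spaced 264 mm apart (underside to underside).


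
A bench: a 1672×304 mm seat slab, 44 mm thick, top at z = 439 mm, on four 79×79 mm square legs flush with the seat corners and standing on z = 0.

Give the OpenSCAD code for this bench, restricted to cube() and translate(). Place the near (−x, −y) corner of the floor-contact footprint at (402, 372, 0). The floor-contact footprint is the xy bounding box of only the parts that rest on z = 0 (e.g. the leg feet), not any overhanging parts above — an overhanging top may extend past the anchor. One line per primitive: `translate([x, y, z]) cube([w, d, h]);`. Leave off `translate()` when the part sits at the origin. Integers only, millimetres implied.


translate([402, 372, 395]) cube([1672, 304, 44]);
translate([402, 372, 0]) cube([79, 79, 395]);
translate([402, 597, 0]) cube([79, 79, 395]);
translate([1995, 372, 0]) cube([79, 79, 395]);
translate([1995, 597, 0]) cube([79, 79, 395]);


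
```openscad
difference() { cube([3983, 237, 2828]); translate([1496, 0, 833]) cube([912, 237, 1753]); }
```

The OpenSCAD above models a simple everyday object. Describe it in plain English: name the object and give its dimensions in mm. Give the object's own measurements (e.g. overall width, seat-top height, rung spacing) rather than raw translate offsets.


A wall 3983 mm long (x), 237 mm thick (y), 2828 mm tall, with a rectangular window opening cut through it. The opening is 912 mm wide and 1753 mm tall; its sill is at z = 833 mm and its near (−x) edge is 1496 mm from the wall's −x end. The opening passes through the full wall thickness.


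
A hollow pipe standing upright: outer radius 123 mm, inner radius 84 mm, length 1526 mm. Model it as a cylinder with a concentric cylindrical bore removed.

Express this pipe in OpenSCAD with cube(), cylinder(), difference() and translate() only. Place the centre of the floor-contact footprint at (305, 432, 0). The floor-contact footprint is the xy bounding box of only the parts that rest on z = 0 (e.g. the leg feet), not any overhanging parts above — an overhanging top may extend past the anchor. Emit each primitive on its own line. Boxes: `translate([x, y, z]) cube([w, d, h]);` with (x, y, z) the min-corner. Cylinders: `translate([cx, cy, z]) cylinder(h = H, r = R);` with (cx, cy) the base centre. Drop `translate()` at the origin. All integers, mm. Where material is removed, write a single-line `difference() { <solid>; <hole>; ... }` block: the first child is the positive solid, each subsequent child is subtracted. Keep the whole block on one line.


difference() { translate([305, 432, 0]) cylinder(h = 1526, r = 123); translate([305, 432, 0]) cylinder(h = 1526, r = 84); }


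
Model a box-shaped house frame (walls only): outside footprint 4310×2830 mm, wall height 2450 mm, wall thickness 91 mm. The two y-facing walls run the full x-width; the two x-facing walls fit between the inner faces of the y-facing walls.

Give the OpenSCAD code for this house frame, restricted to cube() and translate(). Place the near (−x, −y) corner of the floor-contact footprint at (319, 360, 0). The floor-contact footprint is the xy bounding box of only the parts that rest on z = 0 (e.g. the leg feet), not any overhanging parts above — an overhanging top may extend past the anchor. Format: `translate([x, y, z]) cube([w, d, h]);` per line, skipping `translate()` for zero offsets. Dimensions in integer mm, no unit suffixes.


translate([319, 360, 0]) cube([4310, 91, 2450]);
translate([319, 3099, 0]) cube([4310, 91, 2450]);
translate([319, 451, 0]) cube([91, 2648, 2450]);
translate([4538, 451, 0]) cube([91, 2648, 2450]);


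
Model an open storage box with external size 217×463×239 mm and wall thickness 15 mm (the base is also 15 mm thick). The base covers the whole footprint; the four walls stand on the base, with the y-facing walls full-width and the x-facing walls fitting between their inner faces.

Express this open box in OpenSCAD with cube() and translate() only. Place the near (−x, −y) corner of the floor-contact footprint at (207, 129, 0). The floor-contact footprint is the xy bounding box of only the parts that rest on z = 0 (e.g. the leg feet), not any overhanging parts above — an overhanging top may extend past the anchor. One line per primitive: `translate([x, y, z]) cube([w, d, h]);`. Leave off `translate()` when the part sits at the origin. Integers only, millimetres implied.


translate([207, 129, 0]) cube([217, 463, 15]);
translate([207, 129, 15]) cube([217, 15, 224]);
translate([207, 577, 15]) cube([217, 15, 224]);
translate([207, 144, 15]) cube([15, 433, 224]);
translate([409, 144, 15]) cube([15, 433, 224]);


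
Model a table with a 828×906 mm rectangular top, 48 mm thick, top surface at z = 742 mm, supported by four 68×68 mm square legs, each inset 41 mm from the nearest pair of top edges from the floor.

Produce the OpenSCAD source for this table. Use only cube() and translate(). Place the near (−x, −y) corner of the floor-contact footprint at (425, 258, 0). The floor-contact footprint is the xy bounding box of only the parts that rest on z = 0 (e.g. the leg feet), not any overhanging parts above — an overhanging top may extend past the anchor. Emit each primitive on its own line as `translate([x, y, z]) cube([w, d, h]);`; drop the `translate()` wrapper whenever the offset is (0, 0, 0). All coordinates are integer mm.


translate([384, 217, 694]) cube([828, 906, 48]);
translate([425, 258, 0]) cube([68, 68, 694]);
translate([1103, 258, 0]) cube([68, 68, 694]);
translate([425, 1014, 0]) cube([68, 68, 694]);
translate([1103, 1014, 0]) cube([68, 68, 694]);


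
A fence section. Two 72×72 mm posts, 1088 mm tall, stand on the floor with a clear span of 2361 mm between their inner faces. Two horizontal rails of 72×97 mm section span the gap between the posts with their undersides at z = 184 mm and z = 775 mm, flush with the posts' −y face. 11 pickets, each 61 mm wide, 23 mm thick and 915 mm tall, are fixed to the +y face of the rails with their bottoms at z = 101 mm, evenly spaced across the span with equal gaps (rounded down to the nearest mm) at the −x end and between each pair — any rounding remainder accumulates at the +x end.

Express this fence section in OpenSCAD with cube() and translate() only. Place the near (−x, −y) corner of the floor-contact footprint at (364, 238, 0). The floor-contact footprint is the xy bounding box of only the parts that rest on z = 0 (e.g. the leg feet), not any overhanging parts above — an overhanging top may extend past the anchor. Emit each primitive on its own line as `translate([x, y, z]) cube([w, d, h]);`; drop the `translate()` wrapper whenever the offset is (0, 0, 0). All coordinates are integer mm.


translate([364, 238, 0]) cube([72, 72, 1088]);
translate([2797, 238, 0]) cube([72, 72, 1088]);
translate([436, 238, 184]) cube([2361, 72, 97]);
translate([436, 238, 775]) cube([2361, 72, 97]);
translate([576, 310, 101]) cube([61, 23, 915]);
translate([777, 310, 101]) cube([61, 23, 915]);
translate([978, 310, 101]) cube([61, 23, 915]);
translate([1179, 310, 101]) cube([61, 23, 915]);
translate([1380, 310, 101]) cube([61, 23, 915]);
translate([1581, 310, 101]) cube([61, 23, 915]);
translate([1782, 310, 101]) cube([61, 23, 915]);
translate([1983, 310, 101]) cube([61, 23, 915]);
translate([2184, 310, 101]) cube([61, 23, 915]);
translate([2385, 310, 101]) cube([61, 23, 915]);
translate([2586, 310, 101]) cube([61, 23, 915]);


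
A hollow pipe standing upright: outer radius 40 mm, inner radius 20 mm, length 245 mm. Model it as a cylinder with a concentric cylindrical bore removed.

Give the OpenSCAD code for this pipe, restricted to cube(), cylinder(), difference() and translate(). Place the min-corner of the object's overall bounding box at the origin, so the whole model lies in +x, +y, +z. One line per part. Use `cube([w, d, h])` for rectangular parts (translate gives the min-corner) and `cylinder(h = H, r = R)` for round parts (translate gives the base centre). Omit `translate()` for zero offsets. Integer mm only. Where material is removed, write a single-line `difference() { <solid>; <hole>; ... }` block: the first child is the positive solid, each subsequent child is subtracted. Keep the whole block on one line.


difference() { translate([40, 40, 0]) cylinder(h = 245, r = 40); translate([40, 40, 0]) cylinder(h = 245, r = 20); }


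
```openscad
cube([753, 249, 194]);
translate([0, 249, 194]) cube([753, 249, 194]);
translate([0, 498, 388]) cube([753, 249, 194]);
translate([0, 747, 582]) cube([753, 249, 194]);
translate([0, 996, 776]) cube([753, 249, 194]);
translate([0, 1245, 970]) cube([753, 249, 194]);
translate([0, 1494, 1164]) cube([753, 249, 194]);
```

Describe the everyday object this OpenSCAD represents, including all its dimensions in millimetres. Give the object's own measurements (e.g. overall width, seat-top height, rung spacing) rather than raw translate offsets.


A straight staircase of 7 solid steps. Each step is 753 mm wide (x), 249 mm deep (y, the going) and 194 mm tall (the rise). The first step rests on the floor; each subsequent step sits one going further in +y and one rise higher in +z, directly behind and above the previous step with no overlap.


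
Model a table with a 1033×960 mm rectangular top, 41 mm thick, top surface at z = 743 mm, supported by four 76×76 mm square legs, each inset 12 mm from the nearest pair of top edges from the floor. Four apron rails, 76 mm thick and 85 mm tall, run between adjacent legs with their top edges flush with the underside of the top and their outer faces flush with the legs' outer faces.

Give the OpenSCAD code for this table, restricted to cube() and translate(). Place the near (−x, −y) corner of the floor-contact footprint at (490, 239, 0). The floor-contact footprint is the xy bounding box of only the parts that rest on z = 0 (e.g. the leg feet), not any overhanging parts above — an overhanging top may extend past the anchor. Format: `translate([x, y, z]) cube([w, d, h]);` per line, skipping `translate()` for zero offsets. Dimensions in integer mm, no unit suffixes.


// leg_h = 743 - 41 = 702
// apron z = 702 - 85 = 617
translate([478, 227, 702]) cube([1033, 960, 41]);
translate([490, 239, 0]) cube([76, 76, 702]);
translate([1423, 239, 0]) cube([76, 76, 702]);
translate([490, 1099, 0]) cube([76, 76, 702]);
translate([1423, 1099, 0]) cube([76, 76, 702]);
translate([566, 239, 617]) cube([857, 76, 85]);
translate([566, 1099, 617]) cube([857, 76, 85]);
translate([490, 315, 617]) cube([76, 784, 85]);
translate([1423, 315, 617]) cube([76, 784, 85]);


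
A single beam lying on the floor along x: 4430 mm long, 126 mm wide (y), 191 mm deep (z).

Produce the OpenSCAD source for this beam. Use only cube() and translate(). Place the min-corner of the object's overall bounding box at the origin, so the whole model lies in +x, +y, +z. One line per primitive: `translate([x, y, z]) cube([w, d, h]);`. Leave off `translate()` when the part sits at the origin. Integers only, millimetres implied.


cube([4430, 126, 191]);


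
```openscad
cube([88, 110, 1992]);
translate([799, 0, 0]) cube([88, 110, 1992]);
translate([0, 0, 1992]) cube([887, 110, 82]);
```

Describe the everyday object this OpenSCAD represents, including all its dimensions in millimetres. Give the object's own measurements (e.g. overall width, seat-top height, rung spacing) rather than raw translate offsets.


A door frame. The clear opening is 711 mm wide and 1992 mm high. Two 88 mm wide jambs, 110 mm deep, stand either side of the opening from the floor to the top of the opening. A 82 mm thick head sits across the top of both jambs, spanning the full outside width of the frame.


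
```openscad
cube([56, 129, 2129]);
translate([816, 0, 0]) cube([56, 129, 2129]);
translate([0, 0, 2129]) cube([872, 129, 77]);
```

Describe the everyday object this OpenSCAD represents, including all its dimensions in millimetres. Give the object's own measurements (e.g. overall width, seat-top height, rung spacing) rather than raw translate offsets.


A door frame. The clear opening is 760 mm wide and 2129 mm high. Two 56 mm wide jambs, 129 mm deep, stand either side of the opening from the floor to the top of the opening. A 77 mm thick head sits across the top of both jambs, spanning the full outside width of the frame.


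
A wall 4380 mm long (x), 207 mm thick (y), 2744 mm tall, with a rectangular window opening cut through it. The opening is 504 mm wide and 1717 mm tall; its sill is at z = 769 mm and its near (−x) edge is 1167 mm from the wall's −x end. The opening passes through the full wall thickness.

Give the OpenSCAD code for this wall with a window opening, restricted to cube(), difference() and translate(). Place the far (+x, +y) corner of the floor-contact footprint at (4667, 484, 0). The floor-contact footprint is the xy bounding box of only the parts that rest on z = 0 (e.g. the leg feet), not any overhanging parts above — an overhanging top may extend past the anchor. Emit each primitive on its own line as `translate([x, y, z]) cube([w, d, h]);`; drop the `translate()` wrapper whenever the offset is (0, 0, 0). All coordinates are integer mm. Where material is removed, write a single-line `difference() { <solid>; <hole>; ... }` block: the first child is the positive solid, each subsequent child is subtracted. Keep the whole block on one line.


difference() { translate([287, 277, 0]) cube([4380, 207, 2744]); translate([1454, 277, 769]) cube([504, 207, 1717]); }


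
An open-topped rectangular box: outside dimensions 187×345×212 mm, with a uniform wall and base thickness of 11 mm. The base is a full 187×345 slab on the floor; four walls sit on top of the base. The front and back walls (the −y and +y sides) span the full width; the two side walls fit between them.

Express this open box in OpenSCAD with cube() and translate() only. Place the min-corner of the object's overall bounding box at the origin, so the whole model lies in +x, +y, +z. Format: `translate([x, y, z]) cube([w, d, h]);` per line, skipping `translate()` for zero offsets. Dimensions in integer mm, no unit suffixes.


cube([187, 345, 11]);
translate([0, 0, 11]) cube([187, 11, 201]);
translate([0, 334, 11]) cube([187, 11, 201]);
translate([0, 11, 11]) cube([11, 323, 201]);
translate([176, 11, 11]) cube([11, 323, 201]);


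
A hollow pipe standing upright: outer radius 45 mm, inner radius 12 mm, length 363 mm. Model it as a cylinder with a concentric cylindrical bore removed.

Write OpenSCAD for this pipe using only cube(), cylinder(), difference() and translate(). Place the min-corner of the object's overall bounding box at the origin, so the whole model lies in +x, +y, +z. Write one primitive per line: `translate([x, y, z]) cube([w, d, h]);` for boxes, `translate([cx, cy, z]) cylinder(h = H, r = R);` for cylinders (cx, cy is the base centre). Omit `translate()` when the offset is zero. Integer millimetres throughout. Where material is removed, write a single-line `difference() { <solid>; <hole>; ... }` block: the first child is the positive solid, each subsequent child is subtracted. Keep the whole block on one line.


difference() { translate([45, 45, 0]) cylinder(h = 363, r = 45); translate([45, 45, 0]) cylinder(h = 363, r = 12); }
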